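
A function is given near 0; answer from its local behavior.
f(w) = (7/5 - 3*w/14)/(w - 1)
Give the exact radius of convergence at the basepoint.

Denominator factor (w - 1): pole of order 1 at 1, modulus 1.
The radius of convergence is the smallest modulus among the singular points: 1.

The radius of convergence is 1.


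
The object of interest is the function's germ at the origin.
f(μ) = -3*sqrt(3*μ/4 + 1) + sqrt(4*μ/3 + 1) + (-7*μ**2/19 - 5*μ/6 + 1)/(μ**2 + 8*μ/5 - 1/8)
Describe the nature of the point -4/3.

The point is an algebraic (square-root) branch point.

The term (-3)*sqrt(1 - μ/(-4/3)) has argument 1 - -4/3/(-4/3) = 0 at -4/3: a square-root (algebraic, two-sheeted) branch point; the remaining terms are analytic or single-valued there.


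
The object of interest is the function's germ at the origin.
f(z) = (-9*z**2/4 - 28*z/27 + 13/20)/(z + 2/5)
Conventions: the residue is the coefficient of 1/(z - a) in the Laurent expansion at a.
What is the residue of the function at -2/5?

The residue is 1903/2700.

At the order-1 pole -2/5 set g(z) = (z - (-2/5))*f(z) = -9*z**2/4 - 28*z/27 + 13/20.
Simple pole: residue = g(a) at a = -2/5, which is 1903/2700.


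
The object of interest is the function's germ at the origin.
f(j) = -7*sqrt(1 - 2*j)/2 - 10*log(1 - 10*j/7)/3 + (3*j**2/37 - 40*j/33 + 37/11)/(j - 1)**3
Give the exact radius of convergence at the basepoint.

Denominator factor (j - 1)^3: pole of order 3 at 1, modulus 1.
Branch term (-7/2)*sqrt(1 - j/(1/2)): its argument vanishes at j = 1/2, a square-root branch point, modulus 1/2.
Branch term (-10/3)*log(1 - j/(7/10)): its argument vanishes at j = 7/10, a logarithmic branch point, modulus 7/10.
The radius of convergence is the smallest modulus among the singular points: 1/2.

The radius of convergence is 1/2.


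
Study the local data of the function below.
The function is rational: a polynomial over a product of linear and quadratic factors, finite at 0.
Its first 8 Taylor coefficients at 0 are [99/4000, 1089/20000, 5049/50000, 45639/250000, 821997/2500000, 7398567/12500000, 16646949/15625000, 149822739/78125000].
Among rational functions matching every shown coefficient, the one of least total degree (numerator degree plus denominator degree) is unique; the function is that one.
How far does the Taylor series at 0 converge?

No rational of total degree below 3 reproduces all 8 coefficients; solving the [0/3] Pade equations on them gives f(φ) = -11/(32*(φ - 5)**2*(φ - 5/9)), whose expansion matches every shown term.
Denominator factor (φ - 5)^2: pole of order 2 at 5, modulus 5.
Denominator factor (φ - 5/9): pole of order 1 at 5/9, modulus 5/9.
The radius of convergence is the smallest modulus among the singular points: 5/9.

The radius of convergence is 5/9.


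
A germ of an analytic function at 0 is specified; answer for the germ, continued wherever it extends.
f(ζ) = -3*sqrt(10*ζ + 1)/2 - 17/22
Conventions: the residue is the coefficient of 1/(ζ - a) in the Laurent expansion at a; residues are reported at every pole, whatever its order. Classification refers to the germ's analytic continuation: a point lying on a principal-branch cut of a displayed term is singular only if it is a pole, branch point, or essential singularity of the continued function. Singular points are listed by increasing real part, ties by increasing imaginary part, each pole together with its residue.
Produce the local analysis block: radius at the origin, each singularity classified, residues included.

Branch term (-3/2)*sqrt(1 - ζ/(-1/10)): its argument vanishes at ζ = -1/10, a square-root branch point, modulus 1/10.
The radius of convergence is the smallest modulus among the singular points: 1/10.

Radius of convergence at 0: 1/10.
At -1/10: an algebraic (square-root) branch point.


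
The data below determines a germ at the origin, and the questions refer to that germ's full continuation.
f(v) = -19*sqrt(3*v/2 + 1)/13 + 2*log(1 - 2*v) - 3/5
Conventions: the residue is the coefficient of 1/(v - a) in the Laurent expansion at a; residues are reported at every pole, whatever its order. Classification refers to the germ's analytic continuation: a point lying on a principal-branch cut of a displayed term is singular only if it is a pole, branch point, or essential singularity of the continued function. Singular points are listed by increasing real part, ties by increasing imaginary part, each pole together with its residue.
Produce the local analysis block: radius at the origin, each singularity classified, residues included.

Radius of convergence at 0: 1/2.
At -2/3: an algebraic (square-root) branch point.
At 1/2: a logarithmic branch point.

Branch term (-19/13)*sqrt(1 - v/(-2/3)): its argument vanishes at v = -2/3, a square-root branch point, modulus 2/3.
Branch term (2)*log(1 - v/(1/2)): its argument vanishes at v = 1/2, a logarithmic branch point, modulus 1/2.
The radius of convergence is the smallest modulus among the singular points: 1/2.
List the singular points by increasing real part (a conjugate pair: the negative imaginary part first).


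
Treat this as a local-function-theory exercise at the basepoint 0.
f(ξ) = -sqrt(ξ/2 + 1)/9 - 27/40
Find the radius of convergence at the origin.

Branch term (-1/9)*sqrt(1 - ξ/(-2)): its argument vanishes at ξ = -2, a square-root branch point, modulus 2.
The radius of convergence is the smallest modulus among the singular points: 2.

The radius of convergence is 2.


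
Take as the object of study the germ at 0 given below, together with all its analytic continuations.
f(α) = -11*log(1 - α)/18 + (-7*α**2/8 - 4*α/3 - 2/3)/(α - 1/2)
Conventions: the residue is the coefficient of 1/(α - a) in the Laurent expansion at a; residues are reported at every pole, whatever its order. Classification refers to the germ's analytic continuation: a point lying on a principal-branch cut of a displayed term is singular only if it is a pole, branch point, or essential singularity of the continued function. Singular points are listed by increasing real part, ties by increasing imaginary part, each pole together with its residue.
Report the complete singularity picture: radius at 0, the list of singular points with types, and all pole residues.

Denominator factor (α - 1/2): pole of order 1 at 1/2, modulus 1/2.
Branch term (-11/18)*log(1 - α/(1)): its argument vanishes at α = 1, a logarithmic branch point, modulus 1.
The radius of convergence is the smallest modulus among the singular points: 1/2.
The branch term is analytic at 1/2 and contributes nothing to the residue; only the rational part matters.
At the order-1 pole 1/2 set g(α) = (α - (1/2))*(rational part) = -7*α**2/8 - 4*α/3 - 2/3.
Simple pole: residue = g(a) at a = 1/2, which is -149/96.
List the singular points by increasing real part (a conjugate pair: the negative imaginary part first).

Radius of convergence at 0: 1/2.
At 1/2: a pole of order 1; residue -149/96.
At 1: a logarithmic branch point.


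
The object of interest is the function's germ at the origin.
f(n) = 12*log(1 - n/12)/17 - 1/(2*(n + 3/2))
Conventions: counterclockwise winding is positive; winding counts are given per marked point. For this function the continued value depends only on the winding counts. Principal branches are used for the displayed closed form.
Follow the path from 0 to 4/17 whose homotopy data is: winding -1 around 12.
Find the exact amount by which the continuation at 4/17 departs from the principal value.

The rational part is single-valued and drops out of the difference; each branch term changes only by its own monodromy.
(12/17)*log(1 - n/(12)): each positive loop around 12 adds 2*pi*i to the log, so winding -1 contributes (12/17)*(-1)*2*pi*i = -(24/17)*pi*i.
Summing the contributions at n = 4/17 gives -(24/17)*pi*i.

Continued minus principal equals -(24/17)*pi*i.


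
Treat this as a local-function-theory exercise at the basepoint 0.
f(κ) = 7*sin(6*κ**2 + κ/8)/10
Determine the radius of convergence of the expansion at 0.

The radius of convergence is infinite.

The factor sin(6*κ**2 + κ/8) is entire and contributes no finite singular point.
The polynomial part has no poles.
No finite singular points: the Taylor series at 0 converges everywhere.


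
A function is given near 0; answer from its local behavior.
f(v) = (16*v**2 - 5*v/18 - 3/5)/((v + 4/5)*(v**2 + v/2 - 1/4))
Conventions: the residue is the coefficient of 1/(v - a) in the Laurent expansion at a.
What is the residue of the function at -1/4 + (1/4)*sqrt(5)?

The factor v**2 + v/2 - 1/4 splits as (v - a)(v - a') with a = -1/4 + (1/4)*sqrt(5), a' = -1/4 - (1/4)*sqrt(5). At the order-1 pole a set g(v) = (v - a)*f(v) = [(16*v**2 - 5*v/18 - 3/5)/(v + 4/5)] / (v - a').
Simple pole: residue = g(a) at a = -1/4 + (1/4)*sqrt(5), which is 4510/9 - (1119/5)*sqrt(5).

The residue is 4510/9 - (1119/5)*sqrt(5).


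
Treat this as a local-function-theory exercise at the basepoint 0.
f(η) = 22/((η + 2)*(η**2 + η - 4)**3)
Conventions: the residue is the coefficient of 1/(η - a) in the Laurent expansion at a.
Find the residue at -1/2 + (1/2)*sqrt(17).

The factor η**2 + η - 4 splits as (η - a)(η - a') with a = -1/2 + (1/2)*sqrt(17), a' = -1/2 - (1/2)*sqrt(17). At the order-3 pole a set g(η) = (η - a)^3*f(η) = [22/(η + 2)] / (η - a')^3.
Order-3 pole: residue = g''(a)/2; g''(-1/2 + (1/2)*sqrt(17)) = 11/4 - (12573/19652)*sqrt(17), so the residue is 11/8 - (12573/39304)*sqrt(17).

The residue is 11/8 - (12573/39304)*sqrt(17).


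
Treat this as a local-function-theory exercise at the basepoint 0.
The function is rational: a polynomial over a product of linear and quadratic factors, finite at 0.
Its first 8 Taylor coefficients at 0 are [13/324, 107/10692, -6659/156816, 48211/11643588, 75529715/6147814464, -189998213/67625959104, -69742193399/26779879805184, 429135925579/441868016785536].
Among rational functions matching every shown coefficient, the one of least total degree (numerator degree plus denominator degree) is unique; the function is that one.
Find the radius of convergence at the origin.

No rational of total degree below 6 reproduces all 8 coefficients; solving the [2/4] Pade equations on them gives f(γ) = (-21*γ**2/22 + 2*γ/3 + 13/9)/(γ**2 + 7*γ/11 + 6)**2, whose expansion matches every shown term.
Denominator factor (γ**2 + 7*γ/11 + 6)^2: discriminant -2855/121, complex-conjugate roots (-7/22) + ((1/22)*sqrt(2855))*i and (-7/22) - ((1/22)*sqrt(2855))*i; poles of order 2, moduli sqrt(6) and sqrt(6).
The radius of convergence is the smallest modulus among the singular points: sqrt(6).

The radius of convergence is sqrt(6).


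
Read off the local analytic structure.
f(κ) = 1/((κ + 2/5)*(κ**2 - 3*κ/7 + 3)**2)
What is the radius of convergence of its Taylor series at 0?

Denominator factor (κ + 2/5): pole of order 1 at -2/5, modulus 2/5.
Denominator factor (κ**2 - 3*κ/7 + 3)^2: discriminant -579/49, complex-conjugate roots (3/14) + ((1/14)*sqrt(579))*i and (3/14) - ((1/14)*sqrt(579))*i; poles of order 2, moduli sqrt(3) and sqrt(3).
The radius of convergence is the smallest modulus among the singular points: 2/5.

The radius of convergence is 2/5.


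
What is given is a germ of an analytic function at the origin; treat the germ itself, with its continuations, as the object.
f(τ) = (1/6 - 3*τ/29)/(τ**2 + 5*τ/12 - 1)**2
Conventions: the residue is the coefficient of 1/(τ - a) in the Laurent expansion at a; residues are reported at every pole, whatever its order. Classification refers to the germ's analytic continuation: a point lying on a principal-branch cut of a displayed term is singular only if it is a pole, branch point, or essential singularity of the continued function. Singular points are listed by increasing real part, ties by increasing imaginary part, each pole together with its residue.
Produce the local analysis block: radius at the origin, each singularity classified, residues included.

Radius of convergence at 0: -5/24 + (1/24)*sqrt(601).
At -5/24 - (1/24)*sqrt(601): a pole of order 2; residue (18864/10474829)*sqrt(601).
At -5/24 + (1/24)*sqrt(601): a pole of order 2; residue -(18864/10474829)*sqrt(601).

Denominator factor (τ**2 + 5*τ/12 - 1)^2: discriminant 601/144, real irrational roots -5/24 + (1/24)*sqrt(601) and -5/24 - (1/24)*sqrt(601); poles of order 2, moduli -5/24 + (1/24)*sqrt(601) and 5/24 + (1/24)*sqrt(601).
The radius of convergence is the smallest modulus among the singular points: -5/24 + (1/24)*sqrt(601).
The factor τ**2 + 5*τ/12 - 1 splits as (τ - a)(τ - a') with a = -5/24 - (1/24)*sqrt(601), a' = -5/24 + (1/24)*sqrt(601). At the order-2 pole a set g(τ) = (τ - a)^2*f(τ) = [1/6 - 3*τ/29] / (τ - a')^2.
Order-2 pole: residue = g'(a); g'(-5/24 - (1/24)*sqrt(601)) = (18864/10474829)*sqrt(601), so the residue is (18864/10474829)*sqrt(601).
The factor τ**2 + 5*τ/12 - 1 splits as (τ - a)(τ - a') with a = -5/24 + (1/24)*sqrt(601), a' = -5/24 - (1/24)*sqrt(601). At the order-2 pole a set g(τ) = (τ - a)^2*f(τ) = [1/6 - 3*τ/29] / (τ - a')^2.
Order-2 pole: residue = g'(a); g'(-5/24 + (1/24)*sqrt(601)) = -(18864/10474829)*sqrt(601), so the residue is -(18864/10474829)*sqrt(601).
List the singular points by increasing real part (a conjugate pair: the negative imaginary part first).


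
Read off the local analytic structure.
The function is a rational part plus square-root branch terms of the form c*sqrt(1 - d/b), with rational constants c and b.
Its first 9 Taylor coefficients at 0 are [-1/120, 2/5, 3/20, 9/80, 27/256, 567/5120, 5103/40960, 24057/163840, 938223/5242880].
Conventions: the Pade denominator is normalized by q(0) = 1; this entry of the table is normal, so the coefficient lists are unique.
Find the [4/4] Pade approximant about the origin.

The Pade approximant has numerator coefficients [-1/120, 27/64, -2349/2560, 1161/2048, -13851/163840]; denominator coefficients [1, -21/8, 135/64, -135/256, 81/4096].

Taylor coefficients needed (read off): a_0 = -1/120, a_1 = 2/5, a_2 = 3/20, a_3 = 9/80, a_4 = 27/256, a_5 = 567/5120, a_6 = 5103/40960, a_7 = 24057/163840, a_8 = 938223/5242880.
Write the denominator as Q(d) = 1 + q1*d + q2*d^2 + q3*d^3 + q4*d^4. Requiring Q*f - P = O(d^9) with deg P <= 4 kills the coefficients of d^5..d^8 in Q*f:
  d^5: a_5 + q1*a_4 + q2*a_3 + q3*a_2 + q4*a_1 = 0, i.e. 567/5120 + (27/256)*q1 + (9/80)*q2 + (3/20)*q3 + (2/5)*q4 = 0.
  d^6: a_6 + q1*a_5 + q2*a_4 + q3*a_3 + q4*a_2 = 0, i.e. 5103/40960 + (567/5120)*q1 + (27/256)*q2 + (9/80)*q3 + (3/20)*q4 = 0.
  d^7: a_7 + q1*a_6 + q2*a_5 + q3*a_4 + q4*a_3 = 0, i.e. 24057/163840 + (5103/40960)*q1 + (567/5120)*q2 + (27/256)*q3 + (9/80)*q4 = 0.
  d^8: a_8 + q1*a_7 + q2*a_6 + q3*a_5 + q4*a_4 = 0, i.e. 938223/5242880 + (24057/163840)*q1 + (5103/40960)*q2 + (567/5120)*q3 + (27/256)*q4 = 0.
Solving this linear system: q1 = -21/8, q2 = 135/64, q3 = -135/256, q4 = 81/4096.
The numerator is Q*f truncated at degree 4: P0 = a_0 = -1/120; P1 = a_1 + q1*a_0 = 27/64; P2 = a_2 + q1*a_1 + q2*a_0 = -2349/2560; P3 = a_3 + q1*a_2 + q2*a_1 + q3*a_0 = 1161/2048; P4 = a_4 + q1*a_3 + q2*a_2 + q3*a_1 + q4*a_0 = -13851/163840.


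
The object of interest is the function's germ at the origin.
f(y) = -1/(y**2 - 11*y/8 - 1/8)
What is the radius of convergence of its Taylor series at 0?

The radius of convergence is -11/16 + (3/16)*sqrt(17).

Denominator factor (y**2 - 11*y/8 - 1/8): discriminant 153/64, real irrational roots 11/16 + (3/16)*sqrt(17) and 11/16 - (3/16)*sqrt(17); poles of order 1, moduli 11/16 + (3/16)*sqrt(17) and -11/16 + (3/16)*sqrt(17).
The radius of convergence is the smallest modulus among the singular points: -11/16 + (3/16)*sqrt(17).


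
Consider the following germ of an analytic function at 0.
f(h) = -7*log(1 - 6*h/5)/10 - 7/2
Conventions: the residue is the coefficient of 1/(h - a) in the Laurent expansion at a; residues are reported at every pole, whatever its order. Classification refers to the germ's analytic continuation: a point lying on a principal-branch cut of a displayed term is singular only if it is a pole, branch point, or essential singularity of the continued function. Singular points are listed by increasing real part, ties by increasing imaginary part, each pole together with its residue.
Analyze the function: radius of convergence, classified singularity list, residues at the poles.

Radius of convergence at 0: 5/6.
At 5/6: a logarithmic branch point.

Branch term (-7/10)*log(1 - h/(5/6)): its argument vanishes at h = 5/6, a logarithmic branch point, modulus 5/6.
The radius of convergence is the smallest modulus among the singular points: 5/6.


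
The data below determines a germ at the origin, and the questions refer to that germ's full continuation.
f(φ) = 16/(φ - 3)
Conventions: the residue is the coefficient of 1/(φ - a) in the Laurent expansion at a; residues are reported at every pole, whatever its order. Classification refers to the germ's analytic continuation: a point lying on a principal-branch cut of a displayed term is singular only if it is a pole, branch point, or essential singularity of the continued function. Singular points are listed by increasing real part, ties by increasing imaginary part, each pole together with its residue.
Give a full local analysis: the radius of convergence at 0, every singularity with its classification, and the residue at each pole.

Radius of convergence at 0: 3.
At 3: a pole of order 1; residue 16.

Denominator factor (φ - 3): pole of order 1 at 3, modulus 3.
The radius of convergence is the smallest modulus among the singular points: 3.
At the order-1 pole 3 set g(φ) = (φ - (3))*f(φ) = 16.
Simple pole: residue = g(a) at a = 3, which is 16.


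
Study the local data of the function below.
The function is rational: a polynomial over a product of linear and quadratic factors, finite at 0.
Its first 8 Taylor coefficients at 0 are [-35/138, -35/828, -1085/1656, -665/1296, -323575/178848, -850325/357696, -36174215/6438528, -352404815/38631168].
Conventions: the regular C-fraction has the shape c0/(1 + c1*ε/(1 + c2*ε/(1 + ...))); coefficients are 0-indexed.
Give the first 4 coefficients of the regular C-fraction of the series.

The regular C-fraction coefficients are [-35/138, -1/6, -46/3, 2053/138].

Taylor coefficients (read off): a_0 = -35/138, a_1 = -35/828, a_2 = -1085/1656, a_3 = -665/1296.
c0 = a_0 = -35/138. Peel one level at a time: if S = 1 + c*ε/S' with S'(0) = 1, then c is the ε-coefficient of S and S' = c*ε/(S - 1).
S_1 = c0/f = 1 + (-1/6)*ε + (-23/9)*ε^2 + ...; c1 = -1/6.
S_2 = c1*ε/(S_1 - 1) = 1 + (-46/3)*ε + (2053/9)*ε^2 + ...; c2 = -46/3.
S_3 = c2*ε/(S_2 - 1) = 1 + (2053/138)*ε + ...; c3 = 2053/138.


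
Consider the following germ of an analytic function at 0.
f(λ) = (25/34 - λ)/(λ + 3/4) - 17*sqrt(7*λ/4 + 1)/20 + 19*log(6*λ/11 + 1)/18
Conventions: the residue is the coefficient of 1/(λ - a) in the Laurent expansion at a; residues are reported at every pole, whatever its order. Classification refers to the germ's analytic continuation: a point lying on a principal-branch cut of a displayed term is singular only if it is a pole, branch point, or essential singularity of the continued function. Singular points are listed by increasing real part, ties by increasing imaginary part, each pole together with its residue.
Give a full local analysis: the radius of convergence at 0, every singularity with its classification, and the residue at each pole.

Denominator factor (λ + 3/4): pole of order 1 at -3/4, modulus 3/4.
Branch term (19/18)*log(1 - λ/(-11/6)): its argument vanishes at λ = -11/6, a logarithmic branch point, modulus 11/6.
Branch term (-17/20)*sqrt(1 - λ/(-4/7)): its argument vanishes at λ = -4/7, a square-root branch point, modulus 4/7.
The radius of convergence is the smallest modulus among the singular points: 4/7.
The branch terms are analytic at -3/4 and contribute nothing to the residue; only the rational part matters.
At the order-1 pole -3/4 set g(λ) = (λ - (-3/4))*(rational part) = 25/34 - λ.
Simple pole: residue = g(a) at a = -3/4, which is 101/68.
List the singular points by increasing real part (a conjugate pair: the negative imaginary part first).

Radius of convergence at 0: 4/7.
At -11/6: a logarithmic branch point.
At -3/4: a pole of order 1; residue 101/68.
At -4/7: an algebraic (square-root) branch point.


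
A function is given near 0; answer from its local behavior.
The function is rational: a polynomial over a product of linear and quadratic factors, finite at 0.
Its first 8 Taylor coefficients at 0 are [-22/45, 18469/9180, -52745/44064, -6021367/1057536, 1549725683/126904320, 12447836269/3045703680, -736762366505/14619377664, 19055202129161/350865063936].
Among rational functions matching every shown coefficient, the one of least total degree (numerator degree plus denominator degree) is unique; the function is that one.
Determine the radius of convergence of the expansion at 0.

The radius of convergence is (1/11)*sqrt(33).

No rational of total degree below 4 reproduces all 8 coefficients; solving the [1/3] Pade equations on them gives f(φ) = (35*φ/17 - 4/5)/((φ + 6)*(φ**2 + 3*φ/8 + 3/11)), whose expansion matches every shown term.
Denominator factor (φ**2 + 3*φ/8 + 3/11): discriminant -669/704, complex-conjugate roots (-3/16) + ((1/176)*sqrt(7359))*i and (-3/16) - ((1/176)*sqrt(7359))*i; poles of order 1, moduli (1/11)*sqrt(33) and (1/11)*sqrt(33).
Denominator factor (φ + 6): pole of order 1 at -6, modulus 6.
The radius of convergence is the smallest modulus among the singular points: (1/11)*sqrt(33).


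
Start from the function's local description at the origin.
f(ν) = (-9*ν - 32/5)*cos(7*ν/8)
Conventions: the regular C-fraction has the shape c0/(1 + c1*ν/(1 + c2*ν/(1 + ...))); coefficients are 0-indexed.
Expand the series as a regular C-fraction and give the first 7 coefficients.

Taylor coefficients (expand at 0): a_0 = -32/5, a_1 = -9, a_2 = 49/20, a_3 = 441/128, a_4 = -2401/15360, a_5 = -7203/32768, a_6 = 117649/29491200.
c0 = a_0 = -32/5. Peel one level at a time: if S = 1 + c*ν/S' with S'(0) = 1, then c is the ν-coefficient of S and S' = c*ν/(S - 1).
S_1 = c0/f = 1 + (-45/32)*ν + (2417/1024)*ν^2 + ...; c1 = -45/32.
S_2 = c1*ν/(S_1 - 1) = 1 + (2417/1440)*ν + (118433/259200)*ν^2 + ...; c2 = 2417/1440.
S_3 = c2*ν/(S_2 - 1) = 1 + (-49/180)*ν + (-12005/232032)*ν^2 + ...; c3 = -49/180.
S_4 = c3*ν/(S_3 - 1) = 1 + (-3675/19336)*ν + (-345688875/1495523584)*ν^2 + ...; c4 = -3675/19336.
S_5 = c4*ν/(S_4 - 1) = 1 + (-94065/77344)*ν + (106296857/61875200)*ν^2 + ...; c5 = -94065/77344.
S_6 = c5*ν/(S_5 - 1) = 1 + (106296857/75252000)*ν + ...; c6 = 106296857/75252000.

The regular C-fraction coefficients are [-32/5, -45/32, 2417/1440, -49/180, -3675/19336, -94065/77344, 106296857/75252000].


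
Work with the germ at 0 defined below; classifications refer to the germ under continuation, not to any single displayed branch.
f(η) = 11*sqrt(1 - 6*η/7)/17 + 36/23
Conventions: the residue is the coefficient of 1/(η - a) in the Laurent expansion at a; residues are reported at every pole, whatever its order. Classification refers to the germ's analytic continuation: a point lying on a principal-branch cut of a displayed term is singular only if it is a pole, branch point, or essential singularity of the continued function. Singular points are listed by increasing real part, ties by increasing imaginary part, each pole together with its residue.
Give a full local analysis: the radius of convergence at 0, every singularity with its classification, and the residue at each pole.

Radius of convergence at 0: 7/6.
At 7/6: an algebraic (square-root) branch point.

Branch term (11/17)*sqrt(1 - η/(7/6)): its argument vanishes at η = 7/6, a square-root branch point, modulus 7/6.
The radius of convergence is the smallest modulus among the singular points: 7/6.


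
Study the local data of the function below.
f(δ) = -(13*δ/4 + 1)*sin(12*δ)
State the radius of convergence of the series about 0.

The factor -sin(12*δ) is entire and contributes no finite singular point.
The polynomial part has no poles.
No finite singular points: the Taylor series at 0 converges everywhere.

The radius of convergence is infinite.


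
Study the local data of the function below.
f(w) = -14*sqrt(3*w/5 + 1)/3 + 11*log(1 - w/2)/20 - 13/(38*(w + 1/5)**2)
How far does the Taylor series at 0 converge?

The radius of convergence is 1/5.

Denominator factor (w + 1/5)^2: pole of order 2 at -1/5, modulus 1/5.
Branch term (-14/3)*sqrt(1 - w/(-5/3)): its argument vanishes at w = -5/3, a square-root branch point, modulus 5/3.
Branch term (11/20)*log(1 - w/(2)): its argument vanishes at w = 2, a logarithmic branch point, modulus 2.
The radius of convergence is the smallest modulus among the singular points: 1/5.


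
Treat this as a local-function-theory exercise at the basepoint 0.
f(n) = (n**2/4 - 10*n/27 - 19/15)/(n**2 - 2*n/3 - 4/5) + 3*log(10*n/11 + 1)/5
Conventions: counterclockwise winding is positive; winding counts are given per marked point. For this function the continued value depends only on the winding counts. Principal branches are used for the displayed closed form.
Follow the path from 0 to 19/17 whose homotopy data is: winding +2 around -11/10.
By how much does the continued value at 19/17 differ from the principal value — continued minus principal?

The rational part is single-valued and drops out of the difference; each branch term changes only by its own monodromy.
(3/5)*log(1 - n/(-11/10)): each positive loop around -11/10 adds 2*pi*i to the log, so winding +2 contributes (3/5)*(2)*2*pi*i = (12/5)*pi*i.
Summing the contributions at n = 19/17 gives (12/5)*pi*i.

Continued minus principal equals (12/5)*pi*i.


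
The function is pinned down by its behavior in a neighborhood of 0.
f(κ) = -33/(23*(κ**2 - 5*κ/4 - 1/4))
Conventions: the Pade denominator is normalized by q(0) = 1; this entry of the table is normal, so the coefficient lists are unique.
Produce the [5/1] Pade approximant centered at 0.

The Pade approximant has numerator coefficients [132/23, 496848/123395, 69696/24679, 8448/4255, 33792/24679, 135168/123395]; denominator coefficients [1, 30589/5365].

Taylor coefficients needed (expand at 0): a_0 = 132/23, a_1 = -660/23, a_2 = 3828/23, a_3 = -21780/23, a_4 = 124212/23, a_5 = -708180/23, a_6 = 4037748/23.
Write the denominator as Q(κ) = 1 + q1*κ. Requiring Q*f - P = O(κ^7) with deg P <= 5 kills the coefficients of κ^6..κ^6 in Q*f:
  κ^6: a_6 + q1*a_5 = 0, i.e. 4037748/23 + (-708180/23)*q1 = 0.
Solving this linear system: q1 = 30589/5365.
The numerator is Q*f truncated at degree 5: P0 = a_0 = 132/23; P1 = a_1 + q1*a_0 = 496848/123395; P2 = a_2 + q1*a_1 = 69696/24679; P3 = a_3 + q1*a_2 = 8448/4255; P4 = a_4 + q1*a_3 = 33792/24679; P5 = a_5 + q1*a_4 = 135168/123395.


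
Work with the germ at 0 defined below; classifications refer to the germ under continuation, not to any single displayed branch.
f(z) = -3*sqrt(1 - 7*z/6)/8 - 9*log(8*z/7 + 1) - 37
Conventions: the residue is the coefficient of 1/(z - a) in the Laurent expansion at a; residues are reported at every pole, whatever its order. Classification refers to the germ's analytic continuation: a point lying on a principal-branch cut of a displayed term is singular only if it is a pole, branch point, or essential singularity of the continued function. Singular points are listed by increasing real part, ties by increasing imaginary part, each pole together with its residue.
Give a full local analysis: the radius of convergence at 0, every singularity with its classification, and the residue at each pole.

Branch term (-9)*log(1 - z/(-7/8)): its argument vanishes at z = -7/8, a logarithmic branch point, modulus 7/8.
Branch term (-3/8)*sqrt(1 - z/(6/7)): its argument vanishes at z = 6/7, a square-root branch point, modulus 6/7.
The radius of convergence is the smallest modulus among the singular points: 6/7.
List the singular points by increasing real part (a conjugate pair: the negative imaginary part first).

Radius of convergence at 0: 6/7.
At -7/8: a logarithmic branch point.
At 6/7: an algebraic (square-root) branch point.


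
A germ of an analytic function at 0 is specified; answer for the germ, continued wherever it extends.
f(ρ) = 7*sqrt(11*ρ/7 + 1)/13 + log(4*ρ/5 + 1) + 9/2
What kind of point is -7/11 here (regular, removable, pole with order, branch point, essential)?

The term (7/13)*sqrt(1 - ρ/(-7/11)) has argument 1 - -7/11/(-7/11) = 0 at -7/11: a square-root (algebraic, two-sheeted) branch point; the remaining terms are analytic or single-valued there.

The point is an algebraic (square-root) branch point.


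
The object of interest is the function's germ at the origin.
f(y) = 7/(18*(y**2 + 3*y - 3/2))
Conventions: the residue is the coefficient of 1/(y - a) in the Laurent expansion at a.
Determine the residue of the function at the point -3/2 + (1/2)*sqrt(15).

The residue is (7/270)*sqrt(15).

The factor y**2 + 3*y - 3/2 splits as (y - a)(y - a') with a = -3/2 + (1/2)*sqrt(15), a' = -3/2 - (1/2)*sqrt(15). At the order-1 pole a set g(y) = (y - a)*f(y) = [7/18] / (y - a').
Simple pole: residue = g(a) at a = -3/2 + (1/2)*sqrt(15), which is (7/270)*sqrt(15).


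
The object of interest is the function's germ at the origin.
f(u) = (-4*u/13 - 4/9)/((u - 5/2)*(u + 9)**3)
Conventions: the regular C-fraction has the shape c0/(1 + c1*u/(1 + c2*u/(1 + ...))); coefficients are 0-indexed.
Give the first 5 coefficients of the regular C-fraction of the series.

Taylor coefficients (expand at 0): a_0 = 8/32805, a_1 = 1184/6396975, a_2 = 10312/287863875, a_3 = 912848/38861623125, a_4 = 4452088/582924346875.
c0 = a_0 = 8/32805. Peel one level at a time: if S = 1 + c*u/S' with S'(0) = 1, then c is the u-coefficient of S and S' = c*u/(S - 1).
S_1 = c0/f = 1 + (-148/195)*u + (9791/22815)*u^2 + ...; c1 = -148/195.
S_2 = c1*u/(S_1 - 1) = 1 + (9791/17316)*u + (-476125/5322672)*u^2 + ...; c2 = 9791/17316.
S_3 = c2*u/(S_2 - 1) = 1 + (6189625/39124836)*u + (1673486308/69884623449)*u^2 + ...; c3 = 6189625/39124836.
S_4 = c3*u/(S_3 - 1) = 1 + (-19051997968/125866976625)*u + ...; c4 = -19051997968/125866976625.

The regular C-fraction coefficients are [8/32805, -148/195, 9791/17316, 6189625/39124836, -19051997968/125866976625].


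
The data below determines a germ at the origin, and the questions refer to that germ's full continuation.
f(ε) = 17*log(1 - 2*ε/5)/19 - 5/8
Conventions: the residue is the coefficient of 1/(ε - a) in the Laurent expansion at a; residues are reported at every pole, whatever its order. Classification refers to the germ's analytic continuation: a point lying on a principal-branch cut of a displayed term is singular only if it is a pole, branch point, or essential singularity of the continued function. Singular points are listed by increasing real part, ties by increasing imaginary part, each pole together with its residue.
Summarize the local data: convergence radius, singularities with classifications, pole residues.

Branch term (17/19)*log(1 - ε/(5/2)): its argument vanishes at ε = 5/2, a logarithmic branch point, modulus 5/2.
The radius of convergence is the smallest modulus among the singular points: 5/2.

Radius of convergence at 0: 5/2.
At 5/2: a logarithmic branch point.


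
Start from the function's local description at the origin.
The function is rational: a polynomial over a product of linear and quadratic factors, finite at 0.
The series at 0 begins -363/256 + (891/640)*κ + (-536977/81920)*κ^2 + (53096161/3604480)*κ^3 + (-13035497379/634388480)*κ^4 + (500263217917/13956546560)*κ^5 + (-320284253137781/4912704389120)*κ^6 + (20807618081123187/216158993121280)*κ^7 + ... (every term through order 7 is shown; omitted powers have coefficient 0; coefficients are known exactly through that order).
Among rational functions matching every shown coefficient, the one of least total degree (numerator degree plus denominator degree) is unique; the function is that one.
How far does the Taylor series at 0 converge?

The radius of convergence is 8/11.

No rational of total degree below 6 reproduces all 8 coefficients; solving the [2/4] Pade equations on them gives f(κ) = (-29*κ**2/15 - 19*κ/40 - 1/2)/((κ + 8/11)**2*(κ**2 - 6*κ/11 + 2/3)), whose expansion matches every shown term.
Denominator factor (κ + 8/11)^2: pole of order 2 at -8/11, modulus 8/11.
Denominator factor (κ**2 - 6*κ/11 + 2/3): discriminant -860/363, complex-conjugate roots (3/11) + ((1/33)*sqrt(645))*i and (3/11) - ((1/33)*sqrt(645))*i; poles of order 1, moduli (1/3)*sqrt(6) and (1/3)*sqrt(6).
The radius of convergence is the smallest modulus among the singular points: 8/11.


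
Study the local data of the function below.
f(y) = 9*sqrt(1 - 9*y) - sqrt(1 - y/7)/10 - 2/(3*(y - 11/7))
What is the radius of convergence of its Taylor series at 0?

The radius of convergence is 1/9.

Denominator factor (y - 11/7): pole of order 1 at 11/7, modulus 11/7.
Branch term (9)*sqrt(1 - y/(1/9)): its argument vanishes at y = 1/9, a square-root branch point, modulus 1/9.
Branch term (-1/10)*sqrt(1 - y/(7)): its argument vanishes at y = 7, a square-root branch point, modulus 7.
The radius of convergence is the smallest modulus among the singular points: 1/9.


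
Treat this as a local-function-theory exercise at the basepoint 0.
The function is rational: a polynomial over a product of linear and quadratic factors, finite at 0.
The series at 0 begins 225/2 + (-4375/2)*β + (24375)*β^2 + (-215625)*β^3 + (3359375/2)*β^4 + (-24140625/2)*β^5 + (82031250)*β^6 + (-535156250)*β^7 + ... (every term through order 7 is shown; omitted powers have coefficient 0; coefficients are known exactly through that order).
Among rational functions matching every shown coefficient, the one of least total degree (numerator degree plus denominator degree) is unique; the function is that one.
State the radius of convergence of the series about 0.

The radius of convergence is 1/5.

No rational of total degree below 4 reproduces all 8 coefficients; solving the [1/3] Pade equations on them gives f(β) = (9/10 - 4*β)/(β + 1/5)**3, whose expansion matches every shown term.
Denominator factor (β + 1/5)^3: pole of order 3 at -1/5, modulus 1/5.
The radius of convergence is the smallest modulus among the singular points: 1/5.


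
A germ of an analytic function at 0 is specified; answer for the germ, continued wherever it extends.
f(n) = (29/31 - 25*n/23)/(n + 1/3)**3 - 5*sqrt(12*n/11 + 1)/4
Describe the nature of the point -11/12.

The point is an algebraic (square-root) branch point.

The term (-5/4)*sqrt(1 - n/(-11/12)) has argument 1 - -11/12/(-11/12) = 0 at -11/12: a square-root (algebraic, two-sheeted) branch point; the remaining terms are analytic or single-valued there.


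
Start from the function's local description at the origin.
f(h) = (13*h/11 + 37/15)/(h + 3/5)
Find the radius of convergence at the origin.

Denominator factor (h + 3/5): pole of order 1 at -3/5, modulus 3/5.
The radius of convergence is the smallest modulus among the singular points: 3/5.

The radius of convergence is 3/5.


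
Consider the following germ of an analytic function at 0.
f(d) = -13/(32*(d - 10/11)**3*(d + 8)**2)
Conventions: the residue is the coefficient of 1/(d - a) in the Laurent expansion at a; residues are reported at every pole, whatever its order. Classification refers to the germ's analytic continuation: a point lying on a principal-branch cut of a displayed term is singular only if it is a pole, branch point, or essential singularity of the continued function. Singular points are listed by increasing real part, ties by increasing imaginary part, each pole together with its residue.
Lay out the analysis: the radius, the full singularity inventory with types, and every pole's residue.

Denominator factor (d + 8)^2: pole of order 2 at -8, modulus 8.
Denominator factor (d - 10/11)^3: pole of order 3 at 10/11, modulus 10/11.
The radius of convergence is the smallest modulus among the singular points: 10/11.
At the order-2 pole -8 set g(d) = (d - (-8))^2*f(d) = -13/(32*(d - 10/11)**3).
Order-2 pole: residue = g'(a); g'(-8) = 570999/2951578112, so the residue is 570999/2951578112.
At the order-3 pole 10/11 set g(d) = (d - (10/11))^3*f(d) = -13/(32*(d + 8)**2).
Order-3 pole: residue = g''(a)/2; g''(10/11) = -570999/1475789056, so the residue is -570999/2951578112.
List the singular points by increasing real part (a conjugate pair: the negative imaginary part first).

Radius of convergence at 0: 10/11.
At -8: a pole of order 2; residue 570999/2951578112.
At 10/11: a pole of order 3; residue -570999/2951578112.


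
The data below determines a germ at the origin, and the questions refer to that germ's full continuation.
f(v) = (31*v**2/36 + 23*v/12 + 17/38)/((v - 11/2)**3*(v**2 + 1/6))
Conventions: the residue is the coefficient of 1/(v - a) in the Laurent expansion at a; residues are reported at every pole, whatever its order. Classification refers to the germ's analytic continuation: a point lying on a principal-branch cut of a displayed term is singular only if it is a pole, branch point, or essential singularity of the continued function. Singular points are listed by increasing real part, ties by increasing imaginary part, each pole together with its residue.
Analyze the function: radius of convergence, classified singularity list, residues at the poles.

Denominator factor (v**2 + 1/6): discriminant -2/3, complex-conjugate roots ((1/6)*sqrt(6))*i and -((1/6)*sqrt(6))*i; poles of order 1, moduli (1/6)*sqrt(6) and (1/6)*sqrt(6).
Denominator factor (v - 11/2)^3: pole of order 3 at 11/2, modulus 11/2.
The radius of convergence is the smallest modulus among the singular points: (1/6)*sqrt(6).
The factor v**2 + 1/6 splits as (v - a)(v - a') with a = -((1/6)*sqrt(6))*i, a' = ((1/6)*sqrt(6))*i. At the order-1 pole a set g(v) = (v - a)*f(v) = [(31*v**2/36 + 23*v/12 + 17/38)/(v - 11/2)**3] / (v - a').
Simple pole: residue = g(a) at a = -((1/6)*sqrt(6))*i, which is (-3360076/554349225) - ((136457/369566150)*sqrt(6))*i.
The factor v**2 + 1/6 splits as (v - a)(v - a') with a = ((1/6)*sqrt(6))*i, a' = -((1/6)*sqrt(6))*i. At the order-1 pole a set g(v) = (v - a)*f(v) = [(31*v**2/36 + 23*v/12 + 17/38)/(v - 11/2)**3] / (v - a').
Simple pole: residue = g(a) at a = ((1/6)*sqrt(6))*i, which is (-3360076/554349225) + ((136457/369566150)*sqrt(6))*i.
At the order-3 pole 11/2 set g(v) = (v - (11/2))^3*f(v) = (31*v**2/36 + 23*v/12 + 17/38)/(v**2 + 1/6).
Order-3 pole: residue = g''(a)/2; g''(11/2) = 13440304/554349225, so the residue is 6720152/554349225.
List the singular points by increasing real part (a conjugate pair: the negative imaginary part first).

Radius of convergence at 0: (1/6)*sqrt(6).
At -((1/6)*sqrt(6))*i: a pole of order 1; residue (-3360076/554349225) - ((136457/369566150)*sqrt(6))*i.
At ((1/6)*sqrt(6))*i: a pole of order 1; residue (-3360076/554349225) + ((136457/369566150)*sqrt(6))*i.
At 11/2: a pole of order 3; residue 6720152/554349225.


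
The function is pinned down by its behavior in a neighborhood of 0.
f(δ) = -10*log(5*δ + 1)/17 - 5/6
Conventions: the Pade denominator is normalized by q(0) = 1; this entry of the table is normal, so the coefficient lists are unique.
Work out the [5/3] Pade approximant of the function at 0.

The Pade approximant has numerator coefficients [-5/6, -2925/272, -10125/238, -75625/1428, -3125/476, 3125/1904]; denominator coefficients [1, 75/8, 375/14, 625/28].

Taylor coefficients needed (expand at 0): a_0 = -5/6, a_1 = -50/17, a_2 = 125/17, a_3 = -1250/51, a_4 = 3125/34, a_5 = -6250/17, a_6 = 78125/51, a_7 = -781250/119, a_8 = 1953125/68.
Write the denominator as Q(δ) = 1 + q1*δ + q2*δ^2 + q3*δ^3. Requiring Q*f - P = O(δ^9) with deg P <= 5 kills the coefficients of δ^6..δ^8 in Q*f:
  δ^6: a_6 + q1*a_5 + q2*a_4 + q3*a_3 = 0, i.e. 78125/51 + (-6250/17)*q1 + (3125/34)*q2 + (-1250/51)*q3 = 0.
  δ^7: a_7 + q1*a_6 + q2*a_5 + q3*a_4 = 0, i.e. -781250/119 + (78125/51)*q1 + (-6250/17)*q2 + (3125/34)*q3 = 0.
  δ^8: a_8 + q1*a_7 + q2*a_6 + q3*a_5 = 0, i.e. 1953125/68 + (-781250/119)*q1 + (78125/51)*q2 + (-6250/17)*q3 = 0.
Solving this linear system: q1 = 75/8, q2 = 375/14, q3 = 625/28.
The numerator is Q*f truncated at degree 5: P0 = a_0 = -5/6; P1 = a_1 + q1*a_0 = -2925/272; P2 = a_2 + q1*a_1 + q2*a_0 = -10125/238; P3 = a_3 + q1*a_2 + q2*a_1 + q3*a_0 = -75625/1428; P4 = a_4 + q1*a_3 + q2*a_2 + q3*a_1 = -3125/476; P5 = a_5 + q1*a_4 + q2*a_3 + q3*a_2 = 3125/1904.
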